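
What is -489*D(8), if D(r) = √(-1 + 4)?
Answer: -489*√3 ≈ -846.97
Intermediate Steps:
D(r) = √3
-489*D(8) = -489*√3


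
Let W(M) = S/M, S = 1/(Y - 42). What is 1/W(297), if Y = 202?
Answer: 47520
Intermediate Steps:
S = 1/160 (S = 1/(202 - 42) = 1/160 ≈ 0.0062500)
W(M) = 1/(160*M)
1/W(297) = 1/((1/160)/297) = 1/((1/160)*(1/297)) = 1/(1/47520) = 47520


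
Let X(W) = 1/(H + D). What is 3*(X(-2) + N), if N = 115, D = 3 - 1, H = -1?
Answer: 348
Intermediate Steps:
D = 2
X(W) = 1 (X(W) = 1/(-1 + 2) = 1/1 = 1)
3*(X(-2) + N) = 3*(1 + 115) = 3*116 = 348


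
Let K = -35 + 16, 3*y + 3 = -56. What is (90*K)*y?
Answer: 33630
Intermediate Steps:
y = -59/3 (y = -1 + (⅓)*(-56) = -1 - 56/3 = -59/3 ≈ -19.667)
K = -19
(90*K)*y = (90*(-19))*(-59/3) = -1710*(-59/3) = 33630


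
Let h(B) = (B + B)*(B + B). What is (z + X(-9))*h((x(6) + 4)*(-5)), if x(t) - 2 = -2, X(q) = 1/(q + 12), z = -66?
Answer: -315200/3 ≈ -1.0507e+5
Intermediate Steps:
X(q) = 1/(12 + q)
x(t) = 0 (x(t) = 2 - 2 = 0)
h(B) = 4*B² (h(B) = (2*B)*(2*B) = 4*B²)
(z + X(-9))*h((x(6) + 4)*(-5)) = (-66 + 1/(12 - 9))*(4*((0 + 4)*(-5))²) = (-66 + 1/3)*(4*(4*(-5))²) = (-66 + ⅓)*(4*(-20)²) = -788*400/3 = -197/3*1600 = -315200/3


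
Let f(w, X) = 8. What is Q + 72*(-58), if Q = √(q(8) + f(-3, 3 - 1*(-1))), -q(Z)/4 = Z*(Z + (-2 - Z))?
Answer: -4176 + 6*√2 ≈ -4167.5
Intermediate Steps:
q(Z) = 8*Z (q(Z) = -4*Z*(Z + (-2 - Z)) = -4*Z*(-2) = -(-8)*Z = 8*Z)
Q = 6*√2 (Q = √(8*8 + 8) = √(64 + 8) = √72 = 6*√2 ≈ 8.4853)
Q + 72*(-58) = 6*√2 + 72*(-58) = 6*√2 - 4176 = -4176 + 6*√2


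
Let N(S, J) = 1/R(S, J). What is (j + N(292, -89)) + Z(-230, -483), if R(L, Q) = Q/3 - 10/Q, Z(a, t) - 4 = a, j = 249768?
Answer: 1969135655/7891 ≈ 2.4954e+5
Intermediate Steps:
Z(a, t) = 4 + a
R(L, Q) = -10/Q + Q/3 (R(L, Q) = Q*(1/3) - 10/Q = Q/3 - 10/Q = -10/Q + Q/3)
N(S, J) = 1/(-10/J + J/3)
(j + N(292, -89)) + Z(-230, -483) = (249768 + 3*(-89)/(-30 + (-89)**2)) + (4 - 230) = (249768 + 3*(-89)/(-30 + 7921)) - 226 = (249768 + 3*(-89)/7891) - 226 = (249768 + 3*(-89)*(1/7891)) - 226 = (249768 - 267/7891) - 226 = 1970919021/7891 - 226 = 1969135655/7891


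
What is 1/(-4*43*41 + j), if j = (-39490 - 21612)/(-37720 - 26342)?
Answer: -32031/225852061 ≈ -0.00014182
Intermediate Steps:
j = 30551/32031 (j = -61102/(-64062) = -61102*(-1/64062) = 30551/32031 ≈ 0.95379)
1/(-4*43*41 + j) = 1/(-4*43*41 + 30551/32031) = 1/(-172*41 + 30551/32031) = 1/(-7052 + 30551/32031) = 1/(-225852061/32031) = -32031/225852061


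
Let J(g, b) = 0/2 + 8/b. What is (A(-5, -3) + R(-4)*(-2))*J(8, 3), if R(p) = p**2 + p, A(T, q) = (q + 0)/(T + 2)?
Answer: -184/3 ≈ -61.333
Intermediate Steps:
J(g, b) = 8/b (J(g, b) = 0*(1/2) + 8/b = 0 + 8/b = 8/b)
A(T, q) = q/(2 + T)
R(p) = p + p**2
(A(-5, -3) + R(-4)*(-2))*J(8, 3) = (-3/(2 - 5) - 4*(1 - 4)*(-2))*(8/3) = (-3/(-3) - 4*(-3)*(-2))*(8*(1/3)) = (-3*(-1/3) + 12*(-2))*(8/3) = (1 - 24)*(8/3) = -23*8/3 = -184/3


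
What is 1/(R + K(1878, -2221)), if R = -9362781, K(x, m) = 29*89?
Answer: -1/9360200 ≈ -1.0684e-7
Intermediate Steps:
K(x, m) = 2581
1/(R + K(1878, -2221)) = 1/(-9362781 + 2581) = 1/(-9360200) = -1/9360200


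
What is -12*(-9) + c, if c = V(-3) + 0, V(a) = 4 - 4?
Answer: 108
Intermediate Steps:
V(a) = 0
c = 0 (c = 0 + 0 = 0)
-12*(-9) + c = -12*(-9) + 0 = 108 + 0 = 108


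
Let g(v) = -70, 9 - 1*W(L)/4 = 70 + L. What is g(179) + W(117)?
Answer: -782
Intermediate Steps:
W(L) = -244 - 4*L (W(L) = 36 - 4*(70 + L) = 36 + (-280 - 4*L) = -244 - 4*L)
g(179) + W(117) = -70 + (-244 - 4*117) = -70 + (-244 - 468) = -70 - 712 = -782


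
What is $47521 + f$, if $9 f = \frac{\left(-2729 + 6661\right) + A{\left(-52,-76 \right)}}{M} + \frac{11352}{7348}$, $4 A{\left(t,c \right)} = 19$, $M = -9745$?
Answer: $\frac{928039134277}{19528980} \approx 47521.0$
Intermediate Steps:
$A{\left(t,c \right)} = \frac{19}{4}$ ($A{\left(t,c \right)} = \frac{1}{4} \cdot 19 = \frac{19}{4}$)
$f = \frac{2475697}{19528980}$ ($f = \frac{\frac{\left(-2729 + 6661\right) + \frac{19}{4}}{-9745} + \frac{11352}{7348}}{9} = \frac{\left(3932 + \frac{19}{4}\right) \left(- \frac{1}{9745}\right) + 11352 \cdot \frac{1}{7348}}{9} = \frac{\frac{15747}{4} \left(- \frac{1}{9745}\right) + \frac{258}{167}}{9} = \frac{- \frac{15747}{38980} + \frac{258}{167}}{9} = \frac{1}{9} \cdot \frac{7427091}{6509660} = \frac{2475697}{19528980} \approx 0.12677$)
$47521 + f = 47521 + \frac{2475697}{19528980} = \frac{928039134277}{19528980}$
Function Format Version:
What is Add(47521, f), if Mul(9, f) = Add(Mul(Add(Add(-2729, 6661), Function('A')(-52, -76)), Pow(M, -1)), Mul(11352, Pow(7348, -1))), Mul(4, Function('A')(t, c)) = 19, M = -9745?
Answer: Rational(928039134277, 19528980) ≈ 47521.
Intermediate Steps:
Function('A')(t, c) = Rational(19, 4) (Function('A')(t, c) = Mul(Rational(1, 4), 19) = Rational(19, 4))
f = Rational(2475697, 19528980) (f = Mul(Rational(1, 9), Add(Mul(Add(Add(-2729, 6661), Rational(19, 4)), Pow(-9745, -1)), Mul(11352, Pow(7348, -1)))) = Mul(Rational(1, 9), Add(Mul(Add(3932, Rational(19, 4)), Rational(-1, 9745)), Mul(11352, Rational(1, 7348)))) = Mul(Rational(1, 9), Add(Mul(Rational(15747, 4), Rational(-1, 9745)), Rational(258, 167))) = Mul(Rational(1, 9), Add(Rational(-15747, 38980), Rational(258, 167))) = Mul(Rational(1, 9), Rational(7427091, 6509660)) = Rational(2475697, 19528980) ≈ 0.12677)
Add(47521, f) = Add(47521, Rational(2475697, 19528980)) = Rational(928039134277, 19528980)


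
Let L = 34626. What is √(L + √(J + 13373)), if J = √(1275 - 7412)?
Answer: √(34626 + √(13373 + 19*I*√17)) ≈ 186.39 + 0.0009*I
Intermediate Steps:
J = 19*I*√17 (J = √(-6137) = 19*I*√17 ≈ 78.339*I)
√(L + √(J + 13373)) = √(34626 + √(19*I*√17 + 13373)) = √(34626 + √(13373 + 19*I*√17))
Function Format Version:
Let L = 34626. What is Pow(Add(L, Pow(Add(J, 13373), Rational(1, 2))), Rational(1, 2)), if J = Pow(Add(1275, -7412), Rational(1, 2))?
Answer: Pow(Add(34626, Pow(Add(13373, Mul(19, I, Pow(17, Rational(1, 2)))), Rational(1, 2))), Rational(1, 2)) ≈ Add(186.39, Mul(0.0009, I))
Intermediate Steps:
J = Mul(19, I, Pow(17, Rational(1, 2))) (J = Pow(-6137, Rational(1, 2)) = Mul(19, I, Pow(17, Rational(1, 2))) ≈ Mul(78.339, I))
Pow(Add(L, Pow(Add(J, 13373), Rational(1, 2))), Rational(1, 2)) = Pow(Add(34626, Pow(Add(Mul(19, I, Pow(17, Rational(1, 2))), 13373), Rational(1, 2))), Rational(1, 2)) = Pow(Add(34626, Pow(Add(13373, Mul(19, I, Pow(17, Rational(1, 2)))), Rational(1, 2))), Rational(1, 2))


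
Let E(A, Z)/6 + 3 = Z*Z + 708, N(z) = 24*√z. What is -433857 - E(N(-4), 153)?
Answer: -578541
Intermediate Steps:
E(A, Z) = 4230 + 6*Z² (E(A, Z) = -18 + 6*(Z*Z + 708) = -18 + 6*(Z² + 708) = -18 + 6*(708 + Z²) = -18 + (4248 + 6*Z²) = 4230 + 6*Z²)
-433857 - E(N(-4), 153) = -433857 - (4230 + 6*153²) = -433857 - (4230 + 6*23409) = -433857 - (4230 + 140454) = -433857 - 1*144684 = -433857 - 144684 = -578541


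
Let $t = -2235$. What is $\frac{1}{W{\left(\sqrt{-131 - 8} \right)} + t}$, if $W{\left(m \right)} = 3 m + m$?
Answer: $- \frac{2235}{4997449} - \frac{4 i \sqrt{139}}{4997449} \approx -0.00044723 - 9.4367 \cdot 10^{-6} i$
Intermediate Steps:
$W{\left(m \right)} = 4 m$
$\frac{1}{W{\left(\sqrt{-131 - 8} \right)} + t} = \frac{1}{4 \sqrt{-131 - 8} - 2235} = \frac{1}{4 \sqrt{-139} - 2235} = \frac{1}{4 i \sqrt{139} - 2235} = \frac{1}{-2235 + 4 i \sqrt{139}}$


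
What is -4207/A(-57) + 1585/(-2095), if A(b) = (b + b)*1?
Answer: 1726595/47766 ≈ 36.147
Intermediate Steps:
A(b) = 2*b (A(b) = (2*b)*1 = 2*b)
-4207/A(-57) + 1585/(-2095) = -4207/(2*(-57)) + 1585/(-2095) = -4207/(-114) + 1585*(-1/2095) = -4207*(-1/114) - 317/419 = 4207/114 - 317/419 = 1726595/47766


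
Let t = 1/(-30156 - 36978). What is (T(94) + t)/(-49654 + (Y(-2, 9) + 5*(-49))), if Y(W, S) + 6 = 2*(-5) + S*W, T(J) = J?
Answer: -6310595/3352202022 ≈ -0.0018825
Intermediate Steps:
Y(W, S) = -16 + S*W (Y(W, S) = -6 + (2*(-5) + S*W) = -6 + (-10 + S*W) = -16 + S*W)
t = -1/67134 (t = 1/(-67134) = -1/67134 ≈ -1.4896e-5)
(T(94) + t)/(-49654 + (Y(-2, 9) + 5*(-49))) = (94 - 1/67134)/(-49654 + ((-16 + 9*(-2)) + 5*(-49))) = 6310595/(67134*(-49654 + ((-16 - 18) - 245))) = 6310595/(67134*(-49654 + (-34 - 245))) = 6310595/(67134*(-49654 - 279)) = (6310595/67134)/(-49933) = (6310595/67134)*(-1/49933) = -6310595/3352202022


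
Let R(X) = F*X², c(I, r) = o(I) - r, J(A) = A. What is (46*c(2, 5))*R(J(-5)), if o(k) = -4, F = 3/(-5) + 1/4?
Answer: 7245/2 ≈ 3622.5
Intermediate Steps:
F = -7/20 (F = 3*(-⅕) + 1*(¼) = -⅗ + ¼ = -7/20 ≈ -0.35000)
c(I, r) = -4 - r
R(X) = -7*X²/20
(46*c(2, 5))*R(J(-5)) = (46*(-4 - 1*5))*(-7/20*(-5)²) = (46*(-4 - 5))*(-7/20*25) = (46*(-9))*(-35/4) = -414*(-35/4) = 7245/2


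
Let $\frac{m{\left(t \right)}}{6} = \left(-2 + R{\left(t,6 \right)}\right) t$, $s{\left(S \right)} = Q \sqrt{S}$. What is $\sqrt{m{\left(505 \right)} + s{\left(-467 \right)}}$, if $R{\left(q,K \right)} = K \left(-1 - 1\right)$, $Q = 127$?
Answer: $\sqrt{-42420 + 127 i \sqrt{467}} \approx 6.6592 + 206.07 i$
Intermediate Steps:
$s{\left(S \right)} = 127 \sqrt{S}$
$R{\left(q,K \right)} = - 2 K$ ($R{\left(q,K \right)} = K \left(-2\right) = - 2 K$)
$m{\left(t \right)} = - 84 t$ ($m{\left(t \right)} = 6 \left(-2 - 12\right) t = 6 \left(- 14 t\right) = - 84 t$)
$\sqrt{m{\left(505 \right)} + s{\left(-467 \right)}} = \sqrt{\left(-84\right) 505 + 127 \sqrt{-467}} = \sqrt{-42420 + 127 i \sqrt{467}}$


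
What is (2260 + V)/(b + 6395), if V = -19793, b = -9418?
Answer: 17533/3023 ≈ 5.7999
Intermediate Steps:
(2260 + V)/(b + 6395) = (2260 - 19793)/(-9418 + 6395) = -17533/(-3023) = -17533*(-1/3023) = 17533/3023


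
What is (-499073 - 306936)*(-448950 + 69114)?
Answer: 306151234524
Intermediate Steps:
(-499073 - 306936)*(-448950 + 69114) = -806009*(-379836) = 306151234524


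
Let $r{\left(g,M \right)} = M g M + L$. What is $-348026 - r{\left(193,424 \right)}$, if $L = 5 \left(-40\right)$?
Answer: $-35044594$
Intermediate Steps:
$L = -200$
$r{\left(g,M \right)} = -200 + g M^{2}$ ($r{\left(g,M \right)} = M g M - 200 = g M^{2} - 200 = -200 + g M^{2}$)
$-348026 - r{\left(193,424 \right)} = -348026 - \left(-200 + 193 \cdot 424^{2}\right) = -348026 - \left(-200 + 193 \cdot 179776\right) = -348026 - \left(-200 + 34696768\right) = -348026 - 34696568 = -35044594$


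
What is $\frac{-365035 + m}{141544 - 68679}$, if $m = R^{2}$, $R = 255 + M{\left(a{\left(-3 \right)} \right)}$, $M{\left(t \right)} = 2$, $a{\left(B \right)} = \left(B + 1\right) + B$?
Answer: $- \frac{298986}{72865} \approx -4.1033$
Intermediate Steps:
$a{\left(B \right)} = 1 + 2 B$ ($a{\left(B \right)} = \left(1 + B\right) + B = 1 + 2 B$)
$R = 257$ ($R = 255 + 2 = 257$)
$m = 66049$ ($m = 257^{2} = 66049$)
$\frac{-365035 + m}{141544 - 68679} = \frac{-365035 + 66049}{141544 - 68679} = - \frac{298986}{72865}$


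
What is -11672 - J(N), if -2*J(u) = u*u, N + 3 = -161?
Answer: 1776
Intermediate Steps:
N = -164 (N = -3 - 161 = -164)
J(u) = -u²/2 (J(u) = -u*u/2 = -u²/2)
-11672 - J(N) = -11672 - (-1)*(-164)²/2 = -11672 - (-1)*26896/2 = -11672 - 1*(-13448) = -11672 + 13448 = 1776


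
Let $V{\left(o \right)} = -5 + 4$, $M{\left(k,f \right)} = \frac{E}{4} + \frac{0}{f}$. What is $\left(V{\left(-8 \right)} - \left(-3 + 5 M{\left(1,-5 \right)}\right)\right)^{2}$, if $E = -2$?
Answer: $\frac{81}{4} \approx 20.25$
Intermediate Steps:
$M{\left(k,f \right)} = - \frac{1}{2}$ ($M{\left(k,f \right)} = - \frac{2}{4} + \frac{0}{f} = \left(-2\right) \frac{1}{4} + 0 = - \frac{1}{2} + 0 = - \frac{1}{2}$)
$V{\left(o \right)} = -1$
$\left(V{\left(-8 \right)} - \left(-3 + 5 M{\left(1,-5 \right)}\right)\right)^{2} = \left(-1 + \left(\left(-5\right) \left(- \frac{1}{2}\right) + 3\right)\right)^{2} = \left(-1 + \left(\frac{5}{2} + 3\right)\right)^{2} = \left(-1 + \frac{11}{2}\right)^{2} = \left(\frac{9}{2}\right)^{2} = \frac{81}{4}$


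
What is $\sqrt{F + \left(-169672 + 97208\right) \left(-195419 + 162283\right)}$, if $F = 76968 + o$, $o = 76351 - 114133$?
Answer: $7 \sqrt{49004210} \approx 49002.0$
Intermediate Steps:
$o = -37782$
$F = 39186$ ($F = 76968 - 37782 = 39186$)
$\sqrt{F + \left(-169672 + 97208\right) \left(-195419 + 162283\right)} = \sqrt{39186 + \left(-169672 + 97208\right) \left(-195419 + 162283\right)} = \sqrt{39186 - -2401167104} = \sqrt{39186 + 2401167104} = \sqrt{2401206290} = 7 \sqrt{49004210}$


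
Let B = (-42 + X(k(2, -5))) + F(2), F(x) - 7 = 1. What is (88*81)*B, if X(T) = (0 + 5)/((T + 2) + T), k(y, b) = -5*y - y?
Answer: -243972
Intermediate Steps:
k(y, b) = -6*y
F(x) = 8 (F(x) = 7 + 1 = 8)
X(T) = 5/(2 + 2*T) (X(T) = 5/((2 + T) + T) = 5/(2 + 2*T))
B = -753/22 (B = (-42 + 5/(2*(1 - 6*2))) + 8 = (-42 + 5/(2*(1 - 12))) + 8 = (-42 + (5/2)/(-11)) + 8 = (-42 + (5/2)*(-1/11)) + 8 = (-42 - 5/22) + 8 = -929/22 + 8 = -753/22 ≈ -34.227)
(88*81)*B = (88*81)*(-753/22) = 7128*(-753/22) = -243972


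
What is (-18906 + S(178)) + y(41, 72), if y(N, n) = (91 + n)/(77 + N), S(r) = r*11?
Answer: -1999701/118 ≈ -16947.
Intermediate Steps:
S(r) = 11*r
y(N, n) = (91 + n)/(77 + N)
(-18906 + S(178)) + y(41, 72) = (-18906 + 11*178) + (91 + 72)/(77 + 41) = (-18906 + 1958) + 163/118 = -16948 + (1/118)*163 = -16948 + 163/118 = -1999701/118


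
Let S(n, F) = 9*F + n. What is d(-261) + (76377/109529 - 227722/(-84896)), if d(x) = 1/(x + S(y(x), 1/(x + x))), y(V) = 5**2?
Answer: 30689630042707/9092012804784 ≈ 3.3755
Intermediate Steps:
y(V) = 25
S(n, F) = n + 9*F
d(x) = 1/(25 + x + 9/(2*x)) (d(x) = 1/(x + (25 + 9/(x + x))) = 1/(x + (25 + 9/((2*x)))) = 1/(x + (25 + 9*(1/(2*x)))) = 1/(x + (25 + 9/(2*x))) = 1/(25 + x + 9/(2*x)))
d(-261) + (76377/109529 - 227722/(-84896)) = 2*(-261)/(9 + 2*(-261)**2 + 50*(-261)) + (76377/109529 - 227722/(-84896)) = 2*(-261)/(9 + 2*68121 - 13050) + (76377*(1/109529) - 227722*(-1/84896)) = 2*(-261)/(9 + 136242 - 13050) + (10911/15647 + 113861/42448) = 2*(-261)/123201 + 2244733195/664183856 = 2*(-261)*(1/123201) + 2244733195/664183856 = -58/13689 + 2244733195/664183856 = 30689630042707/9092012804784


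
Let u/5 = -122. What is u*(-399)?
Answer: 243390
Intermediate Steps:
u = -610 (u = 5*(-122) = -610)
u*(-399) = -610*(-399) = 243390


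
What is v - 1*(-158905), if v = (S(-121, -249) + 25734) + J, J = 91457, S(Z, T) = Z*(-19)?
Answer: 278395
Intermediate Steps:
S(Z, T) = -19*Z
v = 119490 (v = (-19*(-121) + 25734) + 91457 = (2299 + 25734) + 91457 = 28033 + 91457 = 119490)
v - 1*(-158905) = 119490 - 1*(-158905) = 119490 + 158905 = 278395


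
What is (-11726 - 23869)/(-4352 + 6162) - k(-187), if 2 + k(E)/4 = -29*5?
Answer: 205737/362 ≈ 568.33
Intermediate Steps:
k(E) = -588 (k(E) = -8 + 4*(-29*5) = -8 + 4*(-145) = -8 - 580 = -588)
(-11726 - 23869)/(-4352 + 6162) - k(-187) = (-11726 - 23869)/(-4352 + 6162) - 1*(-588) = -35595/1810 + 588 = -35595*1/1810 + 588 = -7119/362 + 588 = 205737/362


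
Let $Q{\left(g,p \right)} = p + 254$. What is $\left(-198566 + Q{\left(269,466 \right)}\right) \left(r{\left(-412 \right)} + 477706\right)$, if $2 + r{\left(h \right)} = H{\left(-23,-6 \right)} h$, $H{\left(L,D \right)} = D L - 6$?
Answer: $-83752168720$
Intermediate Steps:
$H{\left(L,D \right)} = -6 + D L$
$r{\left(h \right)} = -2 + 132 h$ ($r{\left(h \right)} = -2 + \left(-6 - -138\right) h = -2 + \left(-6 + 138\right) h = -2 + 132 h$)
$Q{\left(g,p \right)} = 254 + p$
$\left(-198566 + Q{\left(269,466 \right)}\right) \left(r{\left(-412 \right)} + 477706\right) = \left(-198566 + \left(254 + 466\right)\right) \left(\left(-2 + 132 \left(-412\right)\right) + 477706\right) = \left(-198566 + 720\right) \left(\left(-2 - 54384\right) + 477706\right) = - 197846 \left(-54386 + 477706\right) = \left(-197846\right) 423320 = -83752168720$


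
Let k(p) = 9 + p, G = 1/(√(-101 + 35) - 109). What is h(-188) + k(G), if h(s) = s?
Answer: -2138622/11947 - I*√66/11947 ≈ -179.01 - 0.00068001*I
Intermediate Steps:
G = 1/(-109 + I*√66) (G = 1/(√(-66) - 109) = 1/(I*√66 - 109) = 1/(-109 + I*√66) ≈ -0.0091236 - 0.00068001*I)
h(-188) + k(G) = -188 + (9 + (-109/11947 - I*√66/11947)) = -188 + (107414/11947 - I*√66/11947) = -2138622/11947 - I*√66/11947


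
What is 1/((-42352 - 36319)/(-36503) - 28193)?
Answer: -36503/1029050408 ≈ -3.5473e-5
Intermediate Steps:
1/((-42352 - 36319)/(-36503) - 28193) = 1/(-78671*(-1/36503) - 28193) = 1/(78671/36503 - 28193) = 1/(-1029050408/36503) = -36503/1029050408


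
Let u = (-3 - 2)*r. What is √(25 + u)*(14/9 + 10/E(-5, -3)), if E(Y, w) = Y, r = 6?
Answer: -4*I*√5/9 ≈ -0.99381*I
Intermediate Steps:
u = -30 (u = (-3 - 2)*6 = -5*6 = -30)
√(25 + u)*(14/9 + 10/E(-5, -3)) = √(25 - 30)*(14/9 + 10/(-5)) = √(-5)*(14*(⅑) + 10*(-⅕)) = (I*√5)*(14/9 - 2) = (I*√5)*(-4/9) = -4*I*√5/9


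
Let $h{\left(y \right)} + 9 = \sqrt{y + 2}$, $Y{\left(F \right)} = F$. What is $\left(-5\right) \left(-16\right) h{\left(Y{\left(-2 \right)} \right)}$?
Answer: $-720$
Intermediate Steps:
$h{\left(y \right)} = -9 + \sqrt{2 + y}$ ($h{\left(y \right)} = -9 + \sqrt{y + 2} = -9 + \sqrt{2 + y}$)
$\left(-5\right) \left(-16\right) h{\left(Y{\left(-2 \right)} \right)} = \left(-5\right) \left(-16\right) \left(-9 + \sqrt{2 - 2}\right) = 80 \left(-9 + \sqrt{0}\right) = 80 \left(-9 + 0\right) = 80 \left(-9\right) = -720$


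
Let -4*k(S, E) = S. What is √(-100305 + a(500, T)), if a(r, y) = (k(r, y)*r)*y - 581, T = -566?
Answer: 3*√3919346 ≈ 5939.2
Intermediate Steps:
k(S, E) = -S/4
a(r, y) = -581 - y*r²/4 (a(r, y) = ((-r/4)*r)*y - 581 = (-r²/4)*y - 581 = -y*r²/4 - 581 = -581 - y*r²/4)
√(-100305 + a(500, T)) = √(-100305 + (-581 - ¼*(-566)*500²)) = √(-100305 + (-581 - ¼*(-566)*250000)) = √(-100305 + (-581 + 35375000)) = √(-100305 + 35374419) = √35274114 = 3*√3919346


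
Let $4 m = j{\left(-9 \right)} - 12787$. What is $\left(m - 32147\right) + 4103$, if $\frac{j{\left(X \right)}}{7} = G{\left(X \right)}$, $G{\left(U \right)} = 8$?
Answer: $- \frac{124907}{4} \approx -31227.0$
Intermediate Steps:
$j{\left(X \right)} = 56$ ($j{\left(X \right)} = 7 \cdot 8 = 56$)
$m = - \frac{12731}{4}$ ($m = \frac{56 - 12787}{4} = \frac{1}{4} \left(-12731\right) = - \frac{12731}{4} \approx -3182.8$)
$\left(m - 32147\right) + 4103 = \left(- \frac{12731}{4} - 32147\right) + 4103 = - \frac{141319}{4} + 4103 = - \frac{124907}{4}$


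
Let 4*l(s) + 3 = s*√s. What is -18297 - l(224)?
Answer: -73185/4 - 224*√14 ≈ -19134.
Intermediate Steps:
l(s) = -¾ + s^(3/2)/4 (l(s) = -¾ + (s*√s)/4 = -¾ + s^(3/2)/4)
-18297 - l(224) = -18297 - (-¾ + 224^(3/2)/4) = -18297 - (-¾ + (896*√14)/4) = -18297 - (-¾ + 224*√14) = -18297 + (¾ - 224*√14) = -73185/4 - 224*√14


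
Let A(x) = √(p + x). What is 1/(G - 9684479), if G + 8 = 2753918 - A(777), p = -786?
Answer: -6930569/48032786663770 + 3*I/48032786663770 ≈ -1.4429e-7 + 6.2457e-14*I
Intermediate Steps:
A(x) = √(-786 + x)
G = 2753910 - 3*I (G = -8 + (2753918 - √(-786 + 777)) = -8 + (2753918 - √(-9)) = -8 + (2753918 - 3*I) = 2753910 - 3*I ≈ 2.7539e+6 - 3.0*I)
1/(G - 9684479) = 1/((2753910 - 3*I) - 9684479) = 1/(-6930569 - 3*I) = (-6930569 + 3*I)/48032786663770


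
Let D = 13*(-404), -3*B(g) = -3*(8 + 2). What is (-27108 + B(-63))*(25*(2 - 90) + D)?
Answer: 201934296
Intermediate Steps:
B(g) = 10 (B(g) = -(-1)*(8 + 2) = -(-1)*10 = -⅓*(-30) = 10)
D = -5252
(-27108 + B(-63))*(25*(2 - 90) + D) = (-27108 + 10)*(25*(2 - 90) - 5252) = -27098*(25*(-88) - 5252) = -27098*(-2200 - 5252) = -27098*(-7452) = 201934296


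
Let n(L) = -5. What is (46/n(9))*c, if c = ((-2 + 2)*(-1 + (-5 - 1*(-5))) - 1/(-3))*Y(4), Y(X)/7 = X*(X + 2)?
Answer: -2576/5 ≈ -515.20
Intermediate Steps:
Y(X) = 7*X*(2 + X) (Y(X) = 7*(X*(X + 2)) = 7*(X*(2 + X)) = 7*X*(2 + X))
c = 56 (c = ((-2 + 2)*(-1 + (-5 - 1*(-5))) - 1/(-3))*(7*4*(2 + 4)) = (0*(-1 + (-5 + 5)) - 1*(-⅓))*(7*4*6) = (0*(-1 + 0) + ⅓)*168 = (0*(-1) + ⅓)*168 = (0 + ⅓)*168 = (⅓)*168 = 56)
(46/n(9))*c = (46/(-5))*56 = (46*(-⅕))*56 = -46/5*56 = -2576/5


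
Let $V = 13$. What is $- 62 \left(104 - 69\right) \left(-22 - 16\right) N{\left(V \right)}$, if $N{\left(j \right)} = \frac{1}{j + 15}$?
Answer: $2945$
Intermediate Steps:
$N{\left(j \right)} = \frac{1}{15 + j}$
$- 62 \left(104 - 69\right) \left(-22 - 16\right) N{\left(V \right)} = \frac{\left(-62\right) \left(104 - 69\right) \left(-22 - 16\right)}{15 + 13} = \frac{\left(-62\right) 35 \left(-38\right)}{28} = \left(-62\right) \left(-1330\right) \frac{1}{28} = 82460 \cdot \frac{1}{28} = 2945$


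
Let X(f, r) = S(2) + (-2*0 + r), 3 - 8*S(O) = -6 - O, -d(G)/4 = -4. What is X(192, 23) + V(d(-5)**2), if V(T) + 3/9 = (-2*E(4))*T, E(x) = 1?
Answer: -11711/24 ≈ -487.96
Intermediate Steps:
d(G) = 16 (d(G) = -4*(-4) = 16)
S(O) = 9/8 + O/8 (S(O) = 3/8 - (-6 - O)/8 = 3/8 + (3/4 + O/8) = 9/8 + O/8)
X(f, r) = 11/8 + r (X(f, r) = (9/8 + (1/8)*2) + (-2*0 + r) = (9/8 + 1/4) + (0 + r) = 11/8 + r)
V(T) = -1/3 - 2*T (V(T) = -1/3 + (-2*1)*T = -1/3 - 2*T)
X(192, 23) + V(d(-5)**2) = (11/8 + 23) + (-1/3 - 2*16**2) = 195/8 + (-1/3 - 2*256) = 195/8 + (-1/3 - 512) = 195/8 - 1537/3 = -11711/24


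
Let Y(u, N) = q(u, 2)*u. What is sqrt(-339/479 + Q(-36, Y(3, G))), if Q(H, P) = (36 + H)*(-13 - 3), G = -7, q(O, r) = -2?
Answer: I*sqrt(162381)/479 ≈ 0.84126*I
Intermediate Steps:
Y(u, N) = -2*u
Q(H, P) = -576 - 16*H (Q(H, P) = (36 + H)*(-16) = -576 - 16*H)
sqrt(-339/479 + Q(-36, Y(3, G))) = sqrt(-339/479 + (-576 - 16*(-36))) = sqrt(-339*1/479 + (-576 + 576)) = sqrt(-339/479 + 0) = sqrt(-339/479) = I*sqrt(162381)/479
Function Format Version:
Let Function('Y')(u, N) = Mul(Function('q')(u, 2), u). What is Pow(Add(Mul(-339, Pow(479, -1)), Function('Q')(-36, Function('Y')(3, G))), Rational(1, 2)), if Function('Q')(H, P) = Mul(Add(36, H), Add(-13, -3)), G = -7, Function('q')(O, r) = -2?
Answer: Mul(Rational(1, 479), I, Pow(162381, Rational(1, 2))) ≈ Mul(0.84126, I)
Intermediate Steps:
Function('Y')(u, N) = Mul(-2, u)
Function('Q')(H, P) = Add(-576, Mul(-16, H)) (Function('Q')(H, P) = Mul(Add(36, H), -16) = Add(-576, Mul(-16, H)))
Pow(Add(Mul(-339, Pow(479, -1)), Function('Q')(-36, Function('Y')(3, G))), Rational(1, 2)) = Pow(Add(Mul(-339, Pow(479, -1)), Add(-576, Mul(-16, -36))), Rational(1, 2)) = Pow(Add(Mul(-339, Rational(1, 479)), Add(-576, 576)), Rational(1, 2)) = Pow(Add(Rational(-339, 479), 0), Rational(1, 2)) = Pow(Rational(-339, 479), Rational(1, 2)) = Mul(Rational(1, 479), I, Pow(162381, Rational(1, 2)))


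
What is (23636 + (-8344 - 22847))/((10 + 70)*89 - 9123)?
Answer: 7555/2003 ≈ 3.7718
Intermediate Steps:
(23636 + (-8344 - 22847))/((10 + 70)*89 - 9123) = (23636 - 31191)/(80*89 - 9123) = -7555/(7120 - 9123) = -7555/(-2003) = -7555*(-1/2003) = 7555/2003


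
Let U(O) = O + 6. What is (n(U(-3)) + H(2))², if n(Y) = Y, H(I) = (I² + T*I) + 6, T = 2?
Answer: 289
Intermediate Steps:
U(O) = 6 + O
H(I) = 6 + I² + 2*I (H(I) = (I² + 2*I) + 6 = 6 + I² + 2*I)
(n(U(-3)) + H(2))² = ((6 - 3) + (6 + 2² + 2*2))² = (3 + (6 + 4 + 4))² = (3 + 14)² = 17² = 289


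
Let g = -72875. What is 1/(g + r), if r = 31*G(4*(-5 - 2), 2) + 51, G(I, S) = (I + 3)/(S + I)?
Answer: -26/1892649 ≈ -1.3737e-5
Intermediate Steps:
G(I, S) = (3 + I)/(I + S)
r = 2101/26 (r = 31*((3 + 4*(-5 - 2))/(4*(-5 - 2) + 2)) + 51 = 31*((3 + 4*(-7))/(4*(-7) + 2)) + 51 = 31*((3 - 28)/(-28 + 2)) + 51 = 31*(-25/(-26)) + 51 = 31*(-1/26*(-25)) + 51 = 31*(25/26) + 51 = 775/26 + 51 = 2101/26 ≈ 80.808)
1/(g + r) = 1/(-72875 + 2101/26) = 1/(-1892649/26) = -26/1892649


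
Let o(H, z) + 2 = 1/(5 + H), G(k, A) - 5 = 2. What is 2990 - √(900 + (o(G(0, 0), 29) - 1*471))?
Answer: 2990 - 5*√615/6 ≈ 2969.3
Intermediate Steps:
G(k, A) = 7 (G(k, A) = 5 + 2 = 7)
o(H, z) = -2 + 1/(5 + H)
2990 - √(900 + (o(G(0, 0), 29) - 1*471)) = 2990 - √(900 + ((-9 - 2*7)/(5 + 7) - 1*471)) = 2990 - √(900 + ((-9 - 14)/12 - 471)) = 2990 - √(900 + ((1/12)*(-23) - 471)) = 2990 - √(900 + (-23/12 - 471)) = 2990 - √(900 - 5675/12) = 2990 - √(5125/12) = 2990 - 5*√615/6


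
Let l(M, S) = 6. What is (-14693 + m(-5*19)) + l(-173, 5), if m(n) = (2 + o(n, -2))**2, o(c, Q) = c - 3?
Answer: -5471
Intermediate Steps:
o(c, Q) = -3 + c
m(n) = (-1 + n)**2 (m(n) = (2 + (-3 + n))**2 = (-1 + n)**2)
(-14693 + m(-5*19)) + l(-173, 5) = (-14693 + (-1 - 5*19)**2) + 6 = (-14693 + (-1 - 95)**2) + 6 = (-14693 + (-96)**2) + 6 = (-14693 + 9216) + 6 = -5477 + 6 = -5471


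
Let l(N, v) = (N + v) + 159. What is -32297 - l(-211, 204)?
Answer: -32449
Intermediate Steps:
l(N, v) = 159 + N + v
-32297 - l(-211, 204) = -32297 - (159 - 211 + 204) = -32297 - 1*152 = -32297 - 152 = -32449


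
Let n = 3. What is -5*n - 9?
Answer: -24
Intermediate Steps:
-5*n - 9 = -5*3 - 9 = -15 - 9 = -24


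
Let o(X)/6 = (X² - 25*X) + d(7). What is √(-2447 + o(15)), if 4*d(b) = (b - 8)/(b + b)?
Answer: I*√656033/14 ≈ 57.854*I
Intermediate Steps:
d(b) = (-8 + b)/(8*b) (d(b) = ((b - 8)/(b + b))/4 = ((-8 + b)/((2*b)))/4 = ((-8 + b)*(1/(2*b)))/4 = ((-8 + b)/(2*b))/4 = (-8 + b)/(8*b))
o(X) = -3/28 - 150*X + 6*X² (o(X) = 6*((X² - 25*X) + (⅛)*(-8 + 7)/7) = 6*((X² - 25*X) + (⅛)*(⅐)*(-1)) = 6*((X² - 25*X) - 1/56) = 6*(-1/56 + X² - 25*X) = -3/28 - 150*X + 6*X²)
√(-2447 + o(15)) = √(-2447 + (-3/28 - 150*15 + 6*15²)) = √(-2447 + (-3/28 - 2250 + 6*225)) = √(-2447 + (-3/28 - 2250 + 1350)) = √(-2447 - 25203/28) = √(-93719/28) = I*√656033/14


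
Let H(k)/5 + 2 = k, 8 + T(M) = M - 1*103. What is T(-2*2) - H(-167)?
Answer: 730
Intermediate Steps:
T(M) = -111 + M (T(M) = -8 + (M - 1*103) = -8 + (M - 103) = -8 + (-103 + M) = -111 + M)
H(k) = -10 + 5*k
T(-2*2) - H(-167) = (-111 - 2*2) - (-10 + 5*(-167)) = (-111 - 4) - (-10 - 835) = -115 - 1*(-845) = -115 + 845 = 730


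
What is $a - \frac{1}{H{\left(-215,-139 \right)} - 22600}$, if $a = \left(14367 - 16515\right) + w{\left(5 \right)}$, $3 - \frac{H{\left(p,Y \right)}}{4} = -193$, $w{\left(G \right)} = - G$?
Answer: $- \frac{46969847}{21816} \approx -2153.0$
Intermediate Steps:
$H{\left(p,Y \right)} = 784$ ($H{\left(p,Y \right)} = 12 - -772 = 12 + 772 = 784$)
$a = -2153$ ($a = \left(14367 - 16515\right) - 5 = -2148 - 5 = -2153$)
$a - \frac{1}{H{\left(-215,-139 \right)} - 22600} = -2153 - \frac{1}{784 - 22600} = -2153 - \frac{1}{-21816} = -2153 - - \frac{1}{21816} = -2153 + \frac{1}{21816} = - \frac{46969847}{21816}$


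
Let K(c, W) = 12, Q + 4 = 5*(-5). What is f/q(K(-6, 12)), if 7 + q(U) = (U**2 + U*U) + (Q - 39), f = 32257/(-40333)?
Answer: -32257/8590929 ≈ -0.0037548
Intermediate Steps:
Q = -29 (Q = -4 + 5*(-5) = -4 - 25 = -29)
f = -32257/40333 (f = 32257*(-1/40333) = -32257/40333 ≈ -0.79977)
q(U) = -75 + 2*U**2 (q(U) = -7 + ((U**2 + U*U) + (-29 - 39)) = -7 + ((U**2 + U**2) - 68) = -7 + (2*U**2 - 68) = -7 + (-68 + 2*U**2) = -75 + 2*U**2)
f/q(K(-6, 12)) = -32257/(40333*(-75 + 2*12**2)) = -32257/(40333*(-75 + 2*144)) = -32257/(40333*(-75 + 288)) = -32257/40333/213 = -32257/40333*1/213 = -32257/8590929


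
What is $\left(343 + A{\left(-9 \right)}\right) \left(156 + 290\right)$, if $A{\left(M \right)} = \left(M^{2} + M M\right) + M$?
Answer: $221216$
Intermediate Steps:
$A{\left(M \right)} = M + 2 M^{2}$ ($A{\left(M \right)} = \left(M^{2} + M^{2}\right) + M = 2 M^{2} + M = M + 2 M^{2}$)
$\left(343 + A{\left(-9 \right)}\right) \left(156 + 290\right) = \left(343 - 9 \left(1 + 2 \left(-9\right)\right)\right) \left(156 + 290\right) = \left(343 - 9 \left(1 - 18\right)\right) 446 = \left(343 - -153\right) 446 = \left(343 + 153\right) 446 = 496 \cdot 446 = 221216$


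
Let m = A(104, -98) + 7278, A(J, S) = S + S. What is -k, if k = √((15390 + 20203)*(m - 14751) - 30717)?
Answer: -I*√272993434 ≈ -16523.0*I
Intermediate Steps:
A(J, S) = 2*S
m = 7082 (m = 2*(-98) + 7278 = -196 + 7278 = 7082)
k = I*√272993434 (k = √((15390 + 20203)*(7082 - 14751) - 30717) = √(35593*(-7669) - 30717) = √(-272962717 - 30717) = √(-272993434) = I*√272993434 ≈ 16523.0*I)
-k = -I*√272993434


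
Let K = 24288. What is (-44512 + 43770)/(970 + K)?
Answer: -371/12629 ≈ -0.029377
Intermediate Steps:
(-44512 + 43770)/(970 + K) = (-44512 + 43770)/(970 + 24288) = -742/25258 = -742*1/25258 = -371/12629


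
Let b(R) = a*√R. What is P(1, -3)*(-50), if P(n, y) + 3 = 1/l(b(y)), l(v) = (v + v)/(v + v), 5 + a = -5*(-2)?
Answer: 100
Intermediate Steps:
a = 5 (a = -5 - 5*(-2) = -5 + 10 = 5)
b(R) = 5*√R
l(v) = 1 (l(v) = (2*v)/((2*v)) = (2*v)*(1/(2*v)) = 1)
P(n, y) = -2 (P(n, y) = -3 + 1/1 = -3 + 1 = -2)
P(1, -3)*(-50) = -2*(-50) = 100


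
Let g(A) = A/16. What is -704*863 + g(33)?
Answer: -9720799/16 ≈ -6.0755e+5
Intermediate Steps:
g(A) = A/16 (g(A) = A*(1/16) = A/16)
-704*863 + g(33) = -704*863 + (1/16)*33 = -607552 + 33/16 = -9720799/16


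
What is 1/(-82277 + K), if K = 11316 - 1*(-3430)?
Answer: -1/67531 ≈ -1.4808e-5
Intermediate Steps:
K = 14746 (K = 11316 + 3430 = 14746)
1/(-82277 + K) = 1/(-82277 + 14746) = 1/(-67531) = -1/67531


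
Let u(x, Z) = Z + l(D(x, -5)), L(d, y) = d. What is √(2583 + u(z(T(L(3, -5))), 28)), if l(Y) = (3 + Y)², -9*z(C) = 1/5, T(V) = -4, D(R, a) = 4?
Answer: 2*√665 ≈ 51.575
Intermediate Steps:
z(C) = -1/45 (z(C) = -⅑/5 = -⅑*⅕ = -1/45)
u(x, Z) = 49 + Z (u(x, Z) = Z + (3 + 4)² = Z + 7² = Z + 49 = 49 + Z)
√(2583 + u(z(T(L(3, -5))), 28)) = √(2583 + (49 + 28)) = √(2583 + 77) = √2660 = 2*√665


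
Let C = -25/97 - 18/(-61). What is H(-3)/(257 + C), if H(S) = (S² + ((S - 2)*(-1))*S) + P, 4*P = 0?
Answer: -17751/760445 ≈ -0.023343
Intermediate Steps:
P = 0 (P = (¼)*0 = 0)
C = 221/5917 (C = -25*1/97 - 18*(-1/61) = -25/97 + 18/61 = 221/5917 ≈ 0.037350)
H(S) = S² + S*(2 - S) (H(S) = (S² + ((S - 2)*(-1))*S) + 0 = (S² + ((-2 + S)*(-1))*S) + 0 = (S² + (2 - S)*S) + 0 = (S² + S*(2 - S)) + 0 = S² + S*(2 - S))
H(-3)/(257 + C) = (2*(-3))/(257 + 221/5917) = -6/1520890/5917 = -6*5917/1520890 = -17751/760445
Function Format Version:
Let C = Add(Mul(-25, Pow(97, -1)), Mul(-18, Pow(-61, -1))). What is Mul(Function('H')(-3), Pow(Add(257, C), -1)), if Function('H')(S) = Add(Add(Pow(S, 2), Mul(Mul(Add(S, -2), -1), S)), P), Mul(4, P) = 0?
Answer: Rational(-17751, 760445) ≈ -0.023343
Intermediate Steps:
P = 0 (P = Mul(Rational(1, 4), 0) = 0)
C = Rational(221, 5917) (C = Add(Mul(-25, Rational(1, 97)), Mul(-18, Rational(-1, 61))) = Add(Rational(-25, 97), Rational(18, 61)) = Rational(221, 5917) ≈ 0.037350)
Function('H')(S) = Add(Pow(S, 2), Mul(S, Add(2, Mul(-1, S)))) (Function('H')(S) = Add(Add(Pow(S, 2), Mul(Mul(Add(S, -2), -1), S)), 0) = Add(Add(Pow(S, 2), Mul(Mul(Add(-2, S), -1), S)), 0) = Add(Add(Pow(S, 2), Mul(Add(2, Mul(-1, S)), S)), 0) = Add(Add(Pow(S, 2), Mul(S, Add(2, Mul(-1, S)))), 0) = Add(Pow(S, 2), Mul(S, Add(2, Mul(-1, S)))))
Mul(Function('H')(-3), Pow(Add(257, C), -1)) = Mul(Mul(2, -3), Pow(Add(257, Rational(221, 5917)), -1)) = Mul(-6, Pow(Rational(1520890, 5917), -1)) = Mul(-6, Rational(5917, 1520890)) = Rational(-17751, 760445)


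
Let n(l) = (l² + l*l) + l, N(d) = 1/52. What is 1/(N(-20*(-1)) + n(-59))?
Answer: 52/358957 ≈ 0.00014486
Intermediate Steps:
N(d) = 1/52
n(l) = l + 2*l² (n(l) = (l² + l²) + l = 2*l² + l = l + 2*l²)
1/(N(-20*(-1)) + n(-59)) = 1/(1/52 - 59*(1 + 2*(-59))) = 1/(1/52 - 59*(1 - 118)) = 1/(1/52 - 59*(-117)) = 1/(1/52 + 6903) = 1/(358957/52) = 52/358957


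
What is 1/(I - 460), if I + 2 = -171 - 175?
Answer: -1/808 ≈ -0.0012376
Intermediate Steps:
I = -348 (I = -2 + (-171 - 175) = -2 - 346 = -348)
1/(I - 460) = 1/(-348 - 460) = 1/(-808) = -1/808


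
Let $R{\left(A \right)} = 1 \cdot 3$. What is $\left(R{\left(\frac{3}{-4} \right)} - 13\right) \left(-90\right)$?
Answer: $900$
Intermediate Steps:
$R{\left(A \right)} = 3$
$\left(R{\left(\frac{3}{-4} \right)} - 13\right) \left(-90\right) = \left(3 - 13\right) \left(-90\right) = \left(-10\right) \left(-90\right) = 900$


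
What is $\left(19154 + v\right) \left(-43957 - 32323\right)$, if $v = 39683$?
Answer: $-4488086360$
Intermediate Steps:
$\left(19154 + v\right) \left(-43957 - 32323\right) = \left(19154 + 39683\right) \left(-43957 - 32323\right) = 58837 \left(-76280\right) = -4488086360$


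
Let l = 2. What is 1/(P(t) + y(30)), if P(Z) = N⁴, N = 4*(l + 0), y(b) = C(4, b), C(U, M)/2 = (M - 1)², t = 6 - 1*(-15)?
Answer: 1/5778 ≈ 0.00017307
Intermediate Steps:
t = 21 (t = 6 + 15 = 21)
C(U, M) = 2*(-1 + M)² (C(U, M) = 2*(M - 1)² = 2*(-1 + M)²)
y(b) = 2*(-1 + b)²
N = 8 (N = 4*(2 + 0) = 4*2 = 8)
P(Z) = 4096 (P(Z) = 8⁴ = 4096)
1/(P(t) + y(30)) = 1/(4096 + 2*(-1 + 30)²) = 1/(4096 + 2*29²) = 1/(4096 + 2*841) = 1/(4096 + 1682) = 1/5778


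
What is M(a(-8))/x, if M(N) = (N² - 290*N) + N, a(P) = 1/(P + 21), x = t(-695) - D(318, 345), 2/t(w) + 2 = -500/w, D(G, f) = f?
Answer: 83571/1303159 ≈ 0.064130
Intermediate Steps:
t(w) = 2/(-2 - 500/w)
x = -30844/89 (x = -1*(-695)/(250 - 695) - 1*345 = -1*(-695)/(-445) - 345 = -1*(-695)*(-1/445) - 345 = -139/89 - 345 = -30844/89 ≈ -346.56)
a(P) = 1/(21 + P)
M(N) = N² - 289*N
M(a(-8))/x = ((-289 + 1/(21 - 8))/(21 - 8))/(-30844/89) = ((-289 + 1/13)/13)*(-89/30844) = ((1/13)*(-3756/13))*(-89/30844) = -3756/169*(-89/30844) = 83571/1303159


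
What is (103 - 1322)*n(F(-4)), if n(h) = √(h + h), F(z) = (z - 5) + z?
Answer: -1219*I*√26 ≈ -6215.7*I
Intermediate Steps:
F(z) = -5 + 2*z (F(z) = (-5 + z) + z = -5 + 2*z)
n(h) = √2*√h (n(h) = √(2*h) = √2*√h)
(103 - 1322)*n(F(-4)) = (103 - 1322)*(√2*√(-5 + 2*(-4))) = -1219*√2*√(-5 - 8) = -1219*√2*√(-13) = -1219*√2*I*√13 = -1219*I*√26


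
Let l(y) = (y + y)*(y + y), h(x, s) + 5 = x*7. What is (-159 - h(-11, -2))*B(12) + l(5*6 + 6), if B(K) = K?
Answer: 4260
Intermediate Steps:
h(x, s) = -5 + 7*x (h(x, s) = -5 + x*7 = -5 + 7*x)
l(y) = 4*y² (l(y) = (2*y)*(2*y) = 4*y²)
(-159 - h(-11, -2))*B(12) + l(5*6 + 6) = (-159 - (-5 + 7*(-11)))*12 + 4*(5*6 + 6)² = (-159 - (-5 - 77))*12 + 4*(30 + 6)² = (-159 - 1*(-82))*12 + 4*36² = (-159 + 82)*12 + 4*1296 = -77*12 + 5184 = -924 + 5184 = 4260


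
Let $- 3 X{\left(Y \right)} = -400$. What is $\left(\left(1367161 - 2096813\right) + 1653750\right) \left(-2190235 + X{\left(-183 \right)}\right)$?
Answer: $- \frac{6071605709890}{3} \approx -2.0239 \cdot 10^{12}$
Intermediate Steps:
$X{\left(Y \right)} = \frac{400}{3}$ ($X{\left(Y \right)} = \left(- \frac{1}{3}\right) \left(-400\right) = \frac{400}{3}$)
$\left(\left(1367161 - 2096813\right) + 1653750\right) \left(-2190235 + X{\left(-183 \right)}\right) = \left(\left(1367161 - 2096813\right) + 1653750\right) \left(-2190235 + \frac{400}{3}\right) = \left(\left(1367161 - 2096813\right) + 1653750\right) \left(- \frac{6570305}{3}\right) = \left(-729652 + 1653750\right) \left(- \frac{6570305}{3}\right) = 924098 \left(- \frac{6570305}{3}\right) = - \frac{6071605709890}{3}$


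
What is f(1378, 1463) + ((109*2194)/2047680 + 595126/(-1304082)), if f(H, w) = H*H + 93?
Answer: 140858842479781717/74176184160 ≈ 1.8990e+6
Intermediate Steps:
f(H, w) = 93 + H**2 (f(H, w) = H**2 + 93 = 93 + H**2)
f(1378, 1463) + ((109*2194)/2047680 + 595126/(-1304082)) = (93 + 1378**2) + ((109*2194)/2047680 + 595126/(-1304082)) = (93 + 1898884) + (239146*(1/2047680) + 595126*(-1/1304082)) = 1898977 + (119573/1023840 - 297563/652041) = 1898977 - 25187822603/74176184160 = 140858842479781717/74176184160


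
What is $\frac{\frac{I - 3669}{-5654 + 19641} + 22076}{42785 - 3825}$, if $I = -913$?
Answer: $\frac{30877243}{54493352} \approx 0.56662$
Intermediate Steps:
$\frac{\frac{I - 3669}{-5654 + 19641} + 22076}{42785 - 3825} = \frac{\frac{-913 - 3669}{-5654 + 19641} + 22076}{42785 - 3825} = \frac{- \frac{4582}{13987} + 22076}{38960} = \left(\left(-4582\right) \frac{1}{13987} + 22076\right) \frac{1}{38960} = \left(- \frac{4582}{13987} + 22076\right) \frac{1}{38960} = \frac{308772430}{13987} \cdot \frac{1}{38960} = \frac{30877243}{54493352}$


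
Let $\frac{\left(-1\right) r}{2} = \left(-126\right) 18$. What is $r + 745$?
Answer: $5281$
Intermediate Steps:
$r = 4536$ ($r = - 2 \left(\left(-126\right) 18\right) = \left(-2\right) \left(-2268\right) = 4536$)
$r + 745 = 4536 + 745 = 5281$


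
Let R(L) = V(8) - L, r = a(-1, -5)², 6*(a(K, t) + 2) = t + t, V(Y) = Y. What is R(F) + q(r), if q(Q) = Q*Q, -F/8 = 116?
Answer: 90457/81 ≈ 1116.8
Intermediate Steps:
F = -928 (F = -8*116 = -928)
a(K, t) = -2 + t/3 (a(K, t) = -2 + (t + t)/6 = -2 + (2*t)/6 = -2 + t/3)
r = 121/9 (r = (-2 + (⅓)*(-5))² = (-2 - 5/3)² = (-11/3)² = 121/9 ≈ 13.444)
q(Q) = Q²
R(L) = 8 - L
R(F) + q(r) = (8 - 1*(-928)) + (121/9)² = (8 + 928) + 14641/81 = 936 + 14641/81 = 90457/81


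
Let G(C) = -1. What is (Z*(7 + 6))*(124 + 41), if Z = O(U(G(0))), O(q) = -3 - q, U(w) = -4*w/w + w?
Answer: 4290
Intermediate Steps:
U(w) = -4 + w (U(w) = -4*1 + w = -4 + w)
Z = 2 (Z = -3 - (-4 - 1) = -3 - 1*(-5) = -3 + 5 = 2)
(Z*(7 + 6))*(124 + 41) = (2*(7 + 6))*(124 + 41) = (2*13)*165 = 26*165 = 4290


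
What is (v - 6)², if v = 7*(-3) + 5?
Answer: 484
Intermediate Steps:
v = -16 (v = -21 + 5 = -16)
(v - 6)² = (-16 - 6)² = (-22)² = 484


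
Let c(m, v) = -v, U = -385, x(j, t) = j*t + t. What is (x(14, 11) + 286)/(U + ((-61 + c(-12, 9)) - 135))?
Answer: -451/590 ≈ -0.76441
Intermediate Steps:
x(j, t) = t + j*t
(x(14, 11) + 286)/(U + ((-61 + c(-12, 9)) - 135)) = (11*(1 + 14) + 286)/(-385 + ((-61 - 1*9) - 135)) = (11*15 + 286)/(-385 + ((-61 - 9) - 135)) = (165 + 286)/(-385 + (-70 - 135)) = 451/(-385 - 205) = 451/(-590) = 451*(-1/590) = -451/590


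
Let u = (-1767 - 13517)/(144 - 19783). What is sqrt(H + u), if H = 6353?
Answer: sqrt(2450590771789)/19639 ≈ 79.711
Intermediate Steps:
u = 15284/19639 (u = -15284/(-19639) = -15284*(-1/19639) = 15284/19639 ≈ 0.77825)
sqrt(H + u) = sqrt(6353 + 15284/19639) = sqrt(124781851/19639) = sqrt(2450590771789)/19639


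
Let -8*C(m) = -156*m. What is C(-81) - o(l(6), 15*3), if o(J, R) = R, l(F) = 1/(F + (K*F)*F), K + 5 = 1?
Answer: -3249/2 ≈ -1624.5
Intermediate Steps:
C(m) = 39*m/2 (C(m) = -(-39)*m/2 = 39*m/2)
K = -4 (K = -5 + 1 = -4)
l(F) = 1/(F - 4*F²) (l(F) = 1/(F + (-4*F)*F) = 1/(F - 4*F²))
C(-81) - o(l(6), 15*3) = (39/2)*(-81) - 15*3 = -3159/2 - 1*45 = -3159/2 - 45 = -3249/2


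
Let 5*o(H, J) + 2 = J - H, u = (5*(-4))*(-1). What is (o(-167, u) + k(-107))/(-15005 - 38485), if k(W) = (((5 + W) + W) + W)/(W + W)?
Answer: -4117/5723430 ≈ -0.00071932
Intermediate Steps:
u = 20 (u = -20*(-1) = 20)
o(H, J) = -⅖ - H/5 + J/5 (o(H, J) = -⅖ + (J - H)/5 = -⅖ + (-H/5 + J/5) = -⅖ - H/5 + J/5)
k(W) = (5 + 3*W)/(2*W) (k(W) = ((5 + 2*W) + W)/((2*W)) = (5 + 3*W)*(1/(2*W)) = (5 + 3*W)/(2*W))
(o(-167, u) + k(-107))/(-15005 - 38485) = ((-⅖ - ⅕*(-167) + (⅕)*20) + (½)*(5 + 3*(-107))/(-107))/(-15005 - 38485) = ((-⅖ + 167/5 + 4) + (½)*(-1/107)*(5 - 321))/(-53490) = (37 + (½)*(-1/107)*(-316))*(-1/53490) = (37 + 158/107)*(-1/53490) = (4117/107)*(-1/53490) = -4117/5723430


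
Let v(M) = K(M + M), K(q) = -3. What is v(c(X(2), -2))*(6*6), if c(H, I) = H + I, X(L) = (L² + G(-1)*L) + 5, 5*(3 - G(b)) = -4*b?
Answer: -108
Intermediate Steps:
G(b) = 3 + 4*b/5 (G(b) = 3 - (-4)*b/5 = 3 + 4*b/5)
X(L) = 5 + L² + 11*L/5 (X(L) = (L² + (3 + (⅘)*(-1))*L) + 5 = (L² + (3 - ⅘)*L) + 5 = (L² + 11*L/5) + 5 = 5 + L² + 11*L/5)
v(M) = -3
v(c(X(2), -2))*(6*6) = -18*6 = -3*36 = -108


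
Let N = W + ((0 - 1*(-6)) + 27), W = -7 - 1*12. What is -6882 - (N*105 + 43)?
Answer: -8395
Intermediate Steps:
W = -19 (W = -7 - 12 = -19)
N = 14 (N = -19 + ((0 - 1*(-6)) + 27) = -19 + ((0 + 6) + 27) = -19 + (6 + 27) = -19 + 33 = 14)
-6882 - (N*105 + 43) = -6882 - (14*105 + 43) = -6882 - (1470 + 43) = -6882 - 1*1513 = -6882 - 1513 = -8395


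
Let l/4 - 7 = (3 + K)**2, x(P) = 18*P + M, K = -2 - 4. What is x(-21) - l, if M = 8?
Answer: -434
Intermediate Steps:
K = -6
x(P) = 8 + 18*P (x(P) = 18*P + 8 = 8 + 18*P)
l = 64 (l = 28 + 4*(3 - 6)**2 = 28 + 4*(-3)**2 = 28 + 4*9 = 28 + 36 = 64)
x(-21) - l = (8 + 18*(-21)) - 1*64 = (8 - 378) - 64 = -370 - 64 = -434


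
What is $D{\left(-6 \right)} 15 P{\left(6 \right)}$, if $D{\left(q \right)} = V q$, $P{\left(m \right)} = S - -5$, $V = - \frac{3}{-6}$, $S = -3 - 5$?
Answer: $135$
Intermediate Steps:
$S = -8$ ($S = -3 - 5 = -8$)
$V = \frac{1}{2}$ ($V = \left(-3\right) \left(- \frac{1}{6}\right) = \frac{1}{2} \approx 0.5$)
$P{\left(m \right)} = -3$ ($P{\left(m \right)} = -8 - -5 = -8 + 5 = -3$)
$D{\left(q \right)} = \frac{q}{2}$
$D{\left(-6 \right)} 15 P{\left(6 \right)} = \frac{1}{2} \left(-6\right) 15 \left(-3\right) = \left(-3\right) 15 \left(-3\right) = \left(-45\right) \left(-3\right) = 135$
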